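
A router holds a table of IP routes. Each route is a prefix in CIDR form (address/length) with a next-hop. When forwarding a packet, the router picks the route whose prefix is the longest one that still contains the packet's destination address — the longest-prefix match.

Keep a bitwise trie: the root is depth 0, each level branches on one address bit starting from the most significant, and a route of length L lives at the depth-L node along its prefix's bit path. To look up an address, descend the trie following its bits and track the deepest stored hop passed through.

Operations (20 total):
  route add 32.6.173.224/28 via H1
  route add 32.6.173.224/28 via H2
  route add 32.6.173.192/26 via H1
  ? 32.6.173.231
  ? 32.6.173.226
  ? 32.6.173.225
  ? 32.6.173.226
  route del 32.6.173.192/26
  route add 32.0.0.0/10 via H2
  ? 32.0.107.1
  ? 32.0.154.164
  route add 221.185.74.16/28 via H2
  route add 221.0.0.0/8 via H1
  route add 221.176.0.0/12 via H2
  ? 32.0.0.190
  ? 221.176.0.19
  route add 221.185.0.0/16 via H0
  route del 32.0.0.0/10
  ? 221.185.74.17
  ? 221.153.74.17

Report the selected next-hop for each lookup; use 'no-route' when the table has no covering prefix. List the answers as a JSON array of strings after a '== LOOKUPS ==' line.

Apply in order:
  add 32.6.173.224/28 -> H1 at depth 28
  add 32.6.173.224/28 -> H2 at depth 28
  add 32.6.173.192/26 -> H1 at depth 26
  Q 32.6.173.231: descend 0010000000000110101011011110 ; hops seen [H1,H2] ; pick H2
  Q 32.6.173.226: descend 0010000000000110101011011110 ; hops seen [H1,H2] ; pick H2
  Q 32.6.173.225: descend 0010000000000110101011011110 ; hops seen [H1,H2] ; pick H2
  Q 32.6.173.226: descend 0010000000000110101011011110 ; hops seen [H1,H2] ; pick H2
  - 32.6.173.192/26 clear@26
  add 32.0.0.0/10 -> H2 at depth 10
  Q 32.0.107.1: descend 0010000000000 ; hops seen [H2] ; pick H2
  Q 32.0.154.164: descend 0010000000000 ; hops seen [H2] ; pick H2
  add 221.185.74.16/28 -> H2 at depth 28
  add 221.0.0.0/8 -> H1 at depth 8
  add 221.176.0.0/12 -> H2 at depth 12
  Q 32.0.0.190: descend 0010000000000 ; hops seen [H2] ; pick H2
  Q 221.176.0.19: descend 110111011011 ; hops seen [H1,H2] ; pick H2
  add 221.185.0.0/16 -> H0 at depth 16
  - 32.0.0.0/10 clear@10
  Q 221.185.74.17: descend 1101110110111001010010100001 ; hops seen [H1,H2,H0,H2] ; pick H2
  Q 221.153.74.17: descend 1101110110 ; hops seen [H1] ; pick H1

== LOOKUPS ==
["H2","H2","H2","H2","H2","H2","H2","H2","H2","H1"]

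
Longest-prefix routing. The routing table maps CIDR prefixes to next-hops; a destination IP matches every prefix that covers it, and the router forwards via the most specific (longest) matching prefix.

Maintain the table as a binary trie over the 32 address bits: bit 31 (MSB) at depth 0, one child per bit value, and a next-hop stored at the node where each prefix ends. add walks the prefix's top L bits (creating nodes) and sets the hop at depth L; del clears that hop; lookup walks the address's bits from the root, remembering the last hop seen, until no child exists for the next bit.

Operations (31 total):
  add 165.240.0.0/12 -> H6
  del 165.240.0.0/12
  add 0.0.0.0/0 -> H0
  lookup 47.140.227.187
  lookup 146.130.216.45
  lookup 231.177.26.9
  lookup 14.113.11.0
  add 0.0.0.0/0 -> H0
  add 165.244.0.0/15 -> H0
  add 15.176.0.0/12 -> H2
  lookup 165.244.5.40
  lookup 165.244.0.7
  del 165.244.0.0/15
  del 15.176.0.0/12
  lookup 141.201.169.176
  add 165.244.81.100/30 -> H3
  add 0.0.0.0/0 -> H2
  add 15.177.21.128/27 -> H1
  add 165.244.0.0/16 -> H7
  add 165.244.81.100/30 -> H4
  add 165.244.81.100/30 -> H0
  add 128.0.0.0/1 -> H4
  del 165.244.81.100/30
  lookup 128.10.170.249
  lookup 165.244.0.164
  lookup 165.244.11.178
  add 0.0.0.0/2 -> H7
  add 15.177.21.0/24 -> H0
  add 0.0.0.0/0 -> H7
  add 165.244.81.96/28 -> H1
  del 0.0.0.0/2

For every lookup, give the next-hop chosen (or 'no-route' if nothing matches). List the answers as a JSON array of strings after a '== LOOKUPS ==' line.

Trace:
  add 165.240.0.0/12 -> H6 at depth 12
  del 165.240.0.0/12 (clear depth 12)
  add 0.0.0.0/0 -> H0 at depth 0
  Q 47.140.227.187: descend ε ; hops seen [H0] ; pick H0
  Q 146.130.216.45: descend 10 ; hops seen [H0] ; pick H0
  Q 231.177.26.9: descend 1 ; hops seen [H0] ; pick H0
  Q 14.113.11.0: descend ε ; hops seen [H0] ; pick H0
  add 0.0.0.0/0 -> H0 at depth 0
  add 165.244.0.0/15 -> H0 at depth 15
  add 15.176.0.0/12 -> H2 at depth 12
  Q 165.244.5.40: descend 101001011111010 ; hops seen [H0,H0] ; pick H0
  Q 165.244.0.7: descend 101001011111010 ; hops seen [H0,H0] ; pick H0
  del 165.244.0.0/15 (clear depth 15)
  del 15.176.0.0/12 (clear depth 12)
  Q 141.201.169.176: descend 10 ; hops seen [H0] ; pick H0
  add 165.244.81.100/30 -> H3 at depth 30
  add 0.0.0.0/0 -> H2 at depth 0
  add 15.177.21.128/27 -> H1 at depth 27
  add 165.244.0.0/16 -> H7 at depth 16
  add 165.244.81.100/30 -> H4 at depth 30
  add 165.244.81.100/30 -> H0 at depth 30
  add 128.0.0.0/1 -> H4 at depth 1
  del 165.244.81.100/30 (clear depth 30)
  Q 128.10.170.249: descend 10 ; hops seen [H2,H4] ; pick H4
  Q 165.244.0.164: descend 10100101111101000 ; hops seen [H2,H4,H7] ; pick H7
  Q 165.244.11.178: descend 10100101111101000 ; hops seen [H2,H4,H7] ; pick H7
  add 0.0.0.0/2 -> H7 at depth 2
  add 15.177.21.0/24 -> H0 at depth 24
  add 0.0.0.0/0 -> H7 at depth 0
  add 165.244.81.96/28 -> H1 at depth 28
  del 0.0.0.0/2 (clear depth 2)

== LOOKUPS ==
["H0","H0","H0","H0","H0","H0","H0","H4","H7","H7"]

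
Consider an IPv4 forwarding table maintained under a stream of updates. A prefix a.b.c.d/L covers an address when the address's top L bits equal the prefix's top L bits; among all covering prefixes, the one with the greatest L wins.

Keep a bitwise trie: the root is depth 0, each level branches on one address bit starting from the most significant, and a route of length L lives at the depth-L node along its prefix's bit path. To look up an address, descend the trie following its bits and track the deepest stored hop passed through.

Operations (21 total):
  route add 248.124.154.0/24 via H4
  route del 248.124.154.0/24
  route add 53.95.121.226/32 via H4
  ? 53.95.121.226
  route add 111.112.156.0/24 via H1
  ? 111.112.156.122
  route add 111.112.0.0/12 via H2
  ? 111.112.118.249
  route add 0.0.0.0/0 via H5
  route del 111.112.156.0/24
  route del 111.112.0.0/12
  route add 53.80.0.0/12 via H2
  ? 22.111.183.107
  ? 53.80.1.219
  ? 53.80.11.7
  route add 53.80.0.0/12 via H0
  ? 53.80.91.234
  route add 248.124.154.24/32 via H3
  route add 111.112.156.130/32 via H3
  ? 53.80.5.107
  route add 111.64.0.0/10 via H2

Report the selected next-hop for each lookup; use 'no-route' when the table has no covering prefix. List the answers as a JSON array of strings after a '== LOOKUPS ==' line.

Trace:
  + 248.124.154.0/24 (H4) depth=24
  - 248.124.154.0/24 clear@24
  + 53.95.121.226/32 (H4) depth=32
  Q 53.95.121.226: descend 00110101010111110111100111100010 ; hops seen [H4] ; pick H4
  + 111.112.156.0/24 (H1) depth=24
  Q 111.112.156.122: descend 011011110111000010011100 ; hops seen [H1] ; pick H1
  + 111.112.0.0/12 (H2) depth=12
  Q 111.112.118.249: descend 0110111101110000 ; hops seen [H2] ; pick H2
  + 0.0.0.0/0 (H5) depth=0
  - 111.112.156.0/24 clear@24
  - 111.112.0.0/12 clear@12
  + 53.80.0.0/12 (H2) depth=12
  Q 22.111.183.107: descend 00 ; hops seen [H5] ; pick H5
  Q 53.80.1.219: descend 001101010101 ; hops seen [H5,H2] ; pick H2
  Q 53.80.11.7: descend 001101010101 ; hops seen [H5,H2] ; pick H2
  + 53.80.0.0/12 (H0) depth=12
  Q 53.80.91.234: descend 001101010101 ; hops seen [H5,H0] ; pick H0
  + 248.124.154.24/32 (H3) depth=32
  + 111.112.156.130/32 (H3) depth=32
  Q 53.80.5.107: descend 001101010101 ; hops seen [H5,H0] ; pick H0
  + 111.64.0.0/10 (H2) depth=10

== LOOKUPS ==
["H4","H1","H2","H5","H2","H2","H0","H0"]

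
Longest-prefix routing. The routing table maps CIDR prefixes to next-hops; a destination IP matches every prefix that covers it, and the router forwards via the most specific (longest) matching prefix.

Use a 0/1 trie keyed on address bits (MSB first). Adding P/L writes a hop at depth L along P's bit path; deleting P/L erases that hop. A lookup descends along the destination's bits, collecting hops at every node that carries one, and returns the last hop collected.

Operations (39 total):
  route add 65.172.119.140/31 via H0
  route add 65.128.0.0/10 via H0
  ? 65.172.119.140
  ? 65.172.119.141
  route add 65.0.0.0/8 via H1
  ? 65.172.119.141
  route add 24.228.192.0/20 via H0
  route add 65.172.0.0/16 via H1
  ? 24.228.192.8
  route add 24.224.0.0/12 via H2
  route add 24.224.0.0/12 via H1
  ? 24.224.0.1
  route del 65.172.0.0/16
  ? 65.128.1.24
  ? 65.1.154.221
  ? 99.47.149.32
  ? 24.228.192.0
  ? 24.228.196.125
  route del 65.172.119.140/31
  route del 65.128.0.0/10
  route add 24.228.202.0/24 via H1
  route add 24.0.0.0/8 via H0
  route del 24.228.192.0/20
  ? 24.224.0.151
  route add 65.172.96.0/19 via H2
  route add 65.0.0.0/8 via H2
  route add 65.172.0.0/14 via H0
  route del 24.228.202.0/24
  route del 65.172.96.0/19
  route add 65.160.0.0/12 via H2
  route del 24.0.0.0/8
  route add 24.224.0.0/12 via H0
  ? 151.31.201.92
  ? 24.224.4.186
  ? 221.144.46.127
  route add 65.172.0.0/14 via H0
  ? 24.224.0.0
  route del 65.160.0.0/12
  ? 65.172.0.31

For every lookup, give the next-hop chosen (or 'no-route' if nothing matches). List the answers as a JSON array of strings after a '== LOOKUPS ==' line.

Process each operation:
  + 65.172.119.140/31 (H0) depth=31
  + 65.128.0.0/10 (H0) depth=10
  ? 65.172.119.140  path d0:-→d1:-→d2:-→d3:-→d4:-→d5:-→d6:-→d7:-→d8:-→d9:-→d10:H0→d11:-→d12:-→d13:-→d14:-→d15:-→d16:-→d17:-→d18:-→d19:-→d20:-→d21:-→d22:-→d23:-→d24:-→d25:-→d26:-→d27:-→d28:-→d29:-→d30:-→d31:H0  best=H0
  ? 65.172.119.141  path d0:-→d1:-→d2:-→d3:-→d4:-→d5:-→d6:-→d7:-→d8:-→d9:-→d10:H0→d11:-→d12:-→d13:-→d14:-→d15:-→d16:-→d17:-→d18:-→d19:-→d20:-→d21:-→d22:-→d23:-→d24:-→d25:-→d26:-→d27:-→d28:-→d29:-→d30:-→d31:H0  best=H0
  + 65.0.0.0/8 (H1) depth=8
  ? 65.172.119.141  path d0:-→d1:-→d2:-→d3:-→d4:-→d5:-→d6:-→d7:-→d8:H1→d9:-→d10:H0→d11:-→d12:-→d13:-→d14:-→d15:-→d16:-→d17:-→d18:-→d19:-→d20:-→d21:-→d22:-→d23:-→d24:-→d25:-→d26:-→d27:-→d28:-→d29:-→d30:-→d31:H0  best=H0
  + 24.228.192.0/20 (H0) depth=20
  + 65.172.0.0/16 (H1) depth=16
  ? 24.228.192.8  path d0:-→d1:-→d2:-→d3:-→d4:-→d5:-→d6:-→d7:-→d8:-→d9:-→d10:-→d11:-→d12:-→d13:-→d14:-→d15:-→d16:-→d17:-→d18:-→d19:-→d20:H0  best=H0
  + 24.224.0.0/12 (H2) depth=12
  + 24.224.0.0/12 (H1) depth=12
  ? 24.224.0.1  path d0:-→d1:-→d2:-→d3:-→d4:-→d5:-→d6:-→d7:-→d8:-→d9:-→d10:-→d11:-→d12:H1→d13:-  best=H1
  del 65.172.0.0/16 (clear depth 16)
  ? 65.128.1.24  path d0:-→d1:-→d2:-→d3:-→d4:-→d5:-→d6:-→d7:-→d8:H1→d9:-→d10:H0  best=H0
  ? 65.1.154.221  path d0:-→d1:-→d2:-→d3:-→d4:-→d5:-→d6:-→d7:-→d8:H1  best=H1
  ? 99.47.149.32  path d0:-→d1:-→d2:-  best=no-route
  ? 24.228.192.0  path d0:-→d1:-→d2:-→d3:-→d4:-→d5:-→d6:-→d7:-→d8:-→d9:-→d10:-→d11:-→d12:H1→d13:-→d14:-→d15:-→d16:-→d17:-→d18:-→d19:-→d20:H0  best=H0
  ? 24.228.196.125  path d0:-→d1:-→d2:-→d3:-→d4:-→d5:-→d6:-→d7:-→d8:-→d9:-→d10:-→d11:-→d12:H1→d13:-→d14:-→d15:-→d16:-→d17:-→d18:-→d19:-→d20:H0  best=H0
  del 65.172.119.140/31 (clear depth 31)
  del 65.128.0.0/10 (clear depth 10)
  + 24.228.202.0/24 (H1) depth=24
  + 24.0.0.0/8 (H0) depth=8
  del 24.228.192.0/20 (clear depth 20)
  ? 24.224.0.151  path d0:-→d1:-→d2:-→d3:-→d4:-→d5:-→d6:-→d7:-→d8:H0→d9:-→d10:-→d11:-→d12:H1→d13:-  best=H1
  + 65.172.96.0/19 (H2) depth=19
  + 65.0.0.0/8 (H2) depth=8
  + 65.172.0.0/14 (H0) depth=14
  del 24.228.202.0/24 (clear depth 24)
  del 65.172.96.0/19 (clear depth 19)
  + 65.160.0.0/12 (H2) depth=12
  del 24.0.0.0/8 (clear depth 8)
  + 24.224.0.0/12 (H0) depth=12
  ? 151.31.201.92  path d0:-  best=no-route
  ? 24.224.4.186  path d0:-→d1:-→d2:-→d3:-→d4:-→d5:-→d6:-→d7:-→d8:-→d9:-→d10:-→d11:-→d12:H0→d13:-  best=H0
  ? 221.144.46.127  path d0:-  best=no-route
  + 65.172.0.0/14 (H0) depth=14
  ? 24.224.0.0  path d0:-→d1:-→d2:-→d3:-→d4:-→d5:-→d6:-→d7:-→d8:-→d9:-→d10:-→d11:-→d12:H0→d13:-  best=H0
  del 65.160.0.0/12 (clear depth 12)
  ? 65.172.0.31  path d0:-→d1:-→d2:-→d3:-→d4:-→d5:-→d6:-→d7:-→d8:H2→d9:-→d10:-→d11:-→d12:-→d13:-→d14:H0→d15:-→d16:-→d17:-  best=H0

== LOOKUPS ==
["H0","H0","H0","H0","H1","H0","H1","no-route","H0","H0","H1","no-route","H0","no-route","H0","H0"]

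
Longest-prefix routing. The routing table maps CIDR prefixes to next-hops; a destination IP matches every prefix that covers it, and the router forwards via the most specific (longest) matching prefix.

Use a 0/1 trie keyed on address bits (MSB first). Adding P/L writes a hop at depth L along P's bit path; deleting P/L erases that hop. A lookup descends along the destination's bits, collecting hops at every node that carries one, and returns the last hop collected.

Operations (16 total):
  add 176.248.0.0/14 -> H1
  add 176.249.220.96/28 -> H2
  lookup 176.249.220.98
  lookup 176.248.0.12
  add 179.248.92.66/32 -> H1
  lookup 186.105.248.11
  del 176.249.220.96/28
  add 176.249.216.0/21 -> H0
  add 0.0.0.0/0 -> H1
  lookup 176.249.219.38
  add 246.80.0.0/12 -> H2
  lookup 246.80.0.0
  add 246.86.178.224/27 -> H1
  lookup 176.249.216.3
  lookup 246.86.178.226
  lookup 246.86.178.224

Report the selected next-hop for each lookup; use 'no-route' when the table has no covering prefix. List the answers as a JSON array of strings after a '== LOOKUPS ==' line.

Process each operation:
  + 176.248.0.0/14 (H1) depth=14
  + 176.249.220.96/28 (H2) depth=28
  ? 176.249.220.98  path d0:-→d1:-→d2:-→d3:-→d4:-→d5:-→d6:-→d7:-→d8:-→d9:-→d10:-→d11:-→d12:-→d13:-→d14:H1→d15:-→d16:-→d17:-→d18:-→d19:-→d20:-→d21:-→d22:-→d23:-→d24:-→d25:-→d26:-→d27:-→d28:H2  best=H2
  ? 176.248.0.12  path d0:-→d1:-→d2:-→d3:-→d4:-→d5:-→d6:-→d7:-→d8:-→d9:-→d10:-→d11:-→d12:-→d13:-→d14:H1→d15:-  best=H1
  + 179.248.92.66/32 (H1) depth=32
  ? 186.105.248.11  path d0:-→d1:-→d2:-→d3:-→d4:-  best=no-route
  - 176.249.220.96/28 clear@28
  + 176.249.216.0/21 (H0) depth=21
  + 0.0.0.0/0 (H1) depth=0
  ? 176.249.219.38  path d0:H1→d1:-→d2:-→d3:-→d4:-→d5:-→d6:-→d7:-→d8:-→d9:-→d10:-→d11:-→d12:-→d13:-→d14:H1→d15:-→d16:-→d17:-→d18:-→d19:-→d20:-→d21:H0  best=H0
  + 246.80.0.0/12 (H2) depth=12
  ? 246.80.0.0  path d0:H1→d1:-→d2:-→d3:-→d4:-→d5:-→d6:-→d7:-→d8:-→d9:-→d10:-→d11:-→d12:H2  best=H2
  + 246.86.178.224/27 (H1) depth=27
  ? 176.249.216.3  path d0:H1→d1:-→d2:-→d3:-→d4:-→d5:-→d6:-→d7:-→d8:-→d9:-→d10:-→d11:-→d12:-→d13:-→d14:H1→d15:-→d16:-→d17:-→d18:-→d19:-→d20:-→d21:H0  best=H0
  ? 246.86.178.226  path d0:H1→d1:-→d2:-→d3:-→d4:-→d5:-→d6:-→d7:-→d8:-→d9:-→d10:-→d11:-→d12:H2→d13:-→d14:-→d15:-→d16:-→d17:-→d18:-→d19:-→d20:-→d21:-→d22:-→d23:-→d24:-→d25:-→d26:-→d27:H1  best=H1
  ? 246.86.178.224  path d0:H1→d1:-→d2:-→d3:-→d4:-→d5:-→d6:-→d7:-→d8:-→d9:-→d10:-→d11:-→d12:H2→d13:-→d14:-→d15:-→d16:-→d17:-→d18:-→d19:-→d20:-→d21:-→d22:-→d23:-→d24:-→d25:-→d26:-→d27:H1  best=H1

== LOOKUPS ==
["H2","H1","no-route","H0","H2","H0","H1","H1"]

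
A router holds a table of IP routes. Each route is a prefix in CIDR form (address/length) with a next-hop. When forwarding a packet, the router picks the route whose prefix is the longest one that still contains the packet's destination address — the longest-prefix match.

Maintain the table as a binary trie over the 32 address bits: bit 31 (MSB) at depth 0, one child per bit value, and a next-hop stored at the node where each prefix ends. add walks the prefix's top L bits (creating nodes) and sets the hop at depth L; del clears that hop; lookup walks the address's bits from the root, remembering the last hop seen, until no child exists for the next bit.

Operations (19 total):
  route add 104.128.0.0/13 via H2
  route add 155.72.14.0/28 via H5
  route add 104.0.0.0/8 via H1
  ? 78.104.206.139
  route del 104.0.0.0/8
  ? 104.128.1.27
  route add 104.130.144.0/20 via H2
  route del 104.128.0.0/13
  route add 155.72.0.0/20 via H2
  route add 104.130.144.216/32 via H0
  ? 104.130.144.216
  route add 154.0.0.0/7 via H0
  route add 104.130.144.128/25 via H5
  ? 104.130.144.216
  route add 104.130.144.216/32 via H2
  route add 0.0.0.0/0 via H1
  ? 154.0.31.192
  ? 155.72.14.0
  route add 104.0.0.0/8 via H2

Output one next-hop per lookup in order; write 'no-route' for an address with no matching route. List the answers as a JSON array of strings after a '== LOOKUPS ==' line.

Apply in order:
  + 104.128.0.0/13 (H2) depth=13
  + 155.72.14.0/28 (H5) depth=28
  + 104.0.0.0/8 (H1) depth=8
  Q 78.104.206.139: descend 01 ; hops seen [∅] ; pick no-route
  - 104.0.0.0/8 clear@8
  Q 104.128.1.27: descend 0110100010000 ; hops seen [H2] ; pick H2
  + 104.130.144.0/20 (H2) depth=20
  - 104.128.0.0/13 clear@13
  + 155.72.0.0/20 (H2) depth=20
  + 104.130.144.216/32 (H0) depth=32
  Q 104.130.144.216: descend 01101000100000101001000011011000 ; hops seen [H2,H0] ; pick H0
  + 154.0.0.0/7 (H0) depth=7
  + 104.130.144.128/25 (H5) depth=25
  Q 104.130.144.216: descend 01101000100000101001000011011000 ; hops seen [H2,H5,H0] ; pick H0
  + 104.130.144.216/32 (H2) depth=32
  + 0.0.0.0/0 (H1) depth=0
  Q 154.0.31.192: descend 1001101 ; hops seen [H1,H0] ; pick H0
  Q 155.72.14.0: descend 1001101101001000000011100000 ; hops seen [H1,H0,H2,H5] ; pick H5
  + 104.0.0.0/8 (H2) depth=8

== LOOKUPS ==
["no-route","H2","H0","H0","H0","H5"]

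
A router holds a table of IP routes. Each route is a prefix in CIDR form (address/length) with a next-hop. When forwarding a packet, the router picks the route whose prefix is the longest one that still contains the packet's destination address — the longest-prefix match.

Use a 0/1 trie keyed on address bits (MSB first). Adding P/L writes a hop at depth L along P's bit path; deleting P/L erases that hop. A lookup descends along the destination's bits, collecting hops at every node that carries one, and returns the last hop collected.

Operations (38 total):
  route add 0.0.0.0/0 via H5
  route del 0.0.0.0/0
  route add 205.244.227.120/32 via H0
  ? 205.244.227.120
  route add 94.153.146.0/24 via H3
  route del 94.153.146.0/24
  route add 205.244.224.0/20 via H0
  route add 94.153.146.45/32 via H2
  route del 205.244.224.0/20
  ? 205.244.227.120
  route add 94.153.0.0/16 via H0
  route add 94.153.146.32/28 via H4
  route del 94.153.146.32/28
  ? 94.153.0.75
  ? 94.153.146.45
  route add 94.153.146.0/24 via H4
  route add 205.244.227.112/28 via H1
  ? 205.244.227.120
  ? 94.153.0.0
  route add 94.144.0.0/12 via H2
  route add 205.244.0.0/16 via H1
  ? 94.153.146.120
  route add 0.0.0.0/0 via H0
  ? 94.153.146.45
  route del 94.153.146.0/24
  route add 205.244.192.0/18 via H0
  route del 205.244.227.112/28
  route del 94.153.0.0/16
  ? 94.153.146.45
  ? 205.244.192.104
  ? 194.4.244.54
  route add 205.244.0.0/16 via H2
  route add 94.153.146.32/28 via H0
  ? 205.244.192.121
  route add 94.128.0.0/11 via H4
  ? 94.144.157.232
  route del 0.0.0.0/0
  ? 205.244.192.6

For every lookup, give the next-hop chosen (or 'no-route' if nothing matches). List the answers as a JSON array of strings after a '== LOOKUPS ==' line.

Process each operation:
  add 0.0.0.0/0 -> H5 at depth 0
  - 0.0.0.0/0 clear@0
  add 205.244.227.120/32 -> H0 at depth 32
  lookup 205.244.227.120: bits 11001101111101001110001101111000 walk d0:-→d1:-→d2:-→d3:-→d4:-→d5:-→d6:-→d7:-→d8:-→d9:-→d10:-→d11:-→d12:-→d13:-→d14:-→d15:-→d16:-→d17:-→d18:-→d19:-→d20:-→d21:-→d22:-→d23:-→d24:-→d25:-→d26:-→d27:-→d28:-→d29:-→d30:-→d31:-→d32:H0 -> H0
  add 94.153.146.0/24 -> H3 at depth 24
  - 94.153.146.0/24 clear@24
  add 205.244.224.0/20 -> H0 at depth 20
  add 94.153.146.45/32 -> H2 at depth 32
  - 205.244.224.0/20 clear@20
  lookup 205.244.227.120: bits 11001101111101001110001101111000 walk d0:-→d1:-→d2:-→d3:-→d4:-→d5:-→d6:-→d7:-→d8:-→d9:-→d10:-→d11:-→d12:-→d13:-→d14:-→d15:-→d16:-→d17:-→d18:-→d19:-→d20:-→d21:-→d22:-→d23:-→d24:-→d25:-→d26:-→d27:-→d28:-→d29:-→d30:-→d31:-→d32:H0 -> H0
  add 94.153.0.0/16 -> H0 at depth 16
  add 94.153.146.32/28 -> H4 at depth 28
  - 94.153.146.32/28 clear@28
  lookup 94.153.0.75: bits 0101111010011001 walk d0:-→d1:-→d2:-→d3:-→d4:-→d5:-→d6:-→d7:-→d8:-→d9:-→d10:-→d11:-→d12:-→d13:-→d14:-→d15:-→d16:H0 -> H0
  lookup 94.153.146.45: bits 01011110100110011001001000101101 walk d0:-→d1:-→d2:-→d3:-→d4:-→d5:-→d6:-→d7:-→d8:-→d9:-→d10:-→d11:-→d12:-→d13:-→d14:-→d15:-→d16:H0→d17:-→d18:-→d19:-→d20:-→d21:-→d22:-→d23:-→d24:-→d25:-→d26:-→d27:-→d28:-→d29:-→d30:-→d31:-→d32:H2 -> H2
  add 94.153.146.0/24 -> H4 at depth 24
  add 205.244.227.112/28 -> H1 at depth 28
  lookup 205.244.227.120: bits 11001101111101001110001101111000 walk d0:-→d1:-→d2:-→d3:-→d4:-→d5:-→d6:-→d7:-→d8:-→d9:-→d10:-→d11:-→d12:-→d13:-→d14:-→d15:-→d16:-→d17:-→d18:-→d19:-→d20:-→d21:-→d22:-→d23:-→d24:-→d25:-→d26:-→d27:-→d28:H1→d29:-→d30:-→d31:-→d32:H0 -> H0
  lookup 94.153.0.0: bits 0101111010011001 walk d0:-→d1:-→d2:-→d3:-→d4:-→d5:-→d6:-→d7:-→d8:-→d9:-→d10:-→d11:-→d12:-→d13:-→d14:-→d15:-→d16:H0 -> H0
  add 94.144.0.0/12 -> H2 at depth 12
  add 205.244.0.0/16 -> H1 at depth 16
  lookup 94.153.146.120: bits 0101111010011001100100100 walk d0:-→d1:-→d2:-→d3:-→d4:-→d5:-→d6:-→d7:-→d8:-→d9:-→d10:-→d11:-→d12:H2→d13:-→d14:-→d15:-→d16:H0→d17:-→d18:-→d19:-→d20:-→d21:-→d22:-→d23:-→d24:H4→d25:- -> H4
  add 0.0.0.0/0 -> H0 at depth 0
  lookup 94.153.146.45: bits 01011110100110011001001000101101 walk d0:H0→d1:-→d2:-→d3:-→d4:-→d5:-→d6:-→d7:-→d8:-→d9:-→d10:-→d11:-→d12:H2→d13:-→d14:-→d15:-→d16:H0→d17:-→d18:-→d19:-→d20:-→d21:-→d22:-→d23:-→d24:H4→d25:-→d26:-→d27:-→d28:-→d29:-→d30:-→d31:-→d32:H2 -> H2
  - 94.153.146.0/24 clear@24
  add 205.244.192.0/18 -> H0 at depth 18
  - 205.244.227.112/28 clear@28
  - 94.153.0.0/16 clear@16
  lookup 94.153.146.45: bits 01011110100110011001001000101101 walk d0:H0→d1:-→d2:-→d3:-→d4:-→d5:-→d6:-→d7:-→d8:-→d9:-→d10:-→d11:-→d12:H2→d13:-→d14:-→d15:-→d16:-→d17:-→d18:-→d19:-→d20:-→d21:-→d22:-→d23:-→d24:-→d25:-→d26:-→d27:-→d28:-→d29:-→d30:-→d31:-→d32:H2 -> H2
  lookup 205.244.192.104: bits 110011011111010011 walk d0:H0→d1:-→d2:-→d3:-→d4:-→d5:-→d6:-→d7:-→d8:-→d9:-→d10:-→d11:-→d12:-→d13:-→d14:-→d15:-→d16:H1→d17:-→d18:H0 -> H0
  lookup 194.4.244.54: bits 1100 walk d0:H0→d1:-→d2:-→d3:-→d4:- -> H0
  add 205.244.0.0/16 -> H2 at depth 16
  add 94.153.146.32/28 -> H0 at depth 28
  lookup 205.244.192.121: bits 110011011111010011 walk d0:H0→d1:-→d2:-→d3:-→d4:-→d5:-→d6:-→d7:-→d8:-→d9:-→d10:-→d11:-→d12:-→d13:-→d14:-→d15:-→d16:H2→d17:-→d18:H0 -> H0
  add 94.128.0.0/11 -> H4 at depth 11
  lookup 94.144.157.232: bits 010111101001 walk d0:H0→d1:-→d2:-→d3:-→d4:-→d5:-→d6:-→d7:-→d8:-→d9:-→d10:-→d11:H4→d12:H2 -> H2
  - 0.0.0.0/0 clear@0
  lookup 205.244.192.6: bits 110011011111010011 walk d0:-→d1:-→d2:-→d3:-→d4:-→d5:-→d6:-→d7:-→d8:-→d9:-→d10:-→d11:-→d12:-→d13:-→d14:-→d15:-→d16:H2→d17:-→d18:H0 -> H0

== LOOKUPS ==
["H0","H0","H0","H2","H0","H0","H4","H2","H2","H0","H0","H0","H2","H0"]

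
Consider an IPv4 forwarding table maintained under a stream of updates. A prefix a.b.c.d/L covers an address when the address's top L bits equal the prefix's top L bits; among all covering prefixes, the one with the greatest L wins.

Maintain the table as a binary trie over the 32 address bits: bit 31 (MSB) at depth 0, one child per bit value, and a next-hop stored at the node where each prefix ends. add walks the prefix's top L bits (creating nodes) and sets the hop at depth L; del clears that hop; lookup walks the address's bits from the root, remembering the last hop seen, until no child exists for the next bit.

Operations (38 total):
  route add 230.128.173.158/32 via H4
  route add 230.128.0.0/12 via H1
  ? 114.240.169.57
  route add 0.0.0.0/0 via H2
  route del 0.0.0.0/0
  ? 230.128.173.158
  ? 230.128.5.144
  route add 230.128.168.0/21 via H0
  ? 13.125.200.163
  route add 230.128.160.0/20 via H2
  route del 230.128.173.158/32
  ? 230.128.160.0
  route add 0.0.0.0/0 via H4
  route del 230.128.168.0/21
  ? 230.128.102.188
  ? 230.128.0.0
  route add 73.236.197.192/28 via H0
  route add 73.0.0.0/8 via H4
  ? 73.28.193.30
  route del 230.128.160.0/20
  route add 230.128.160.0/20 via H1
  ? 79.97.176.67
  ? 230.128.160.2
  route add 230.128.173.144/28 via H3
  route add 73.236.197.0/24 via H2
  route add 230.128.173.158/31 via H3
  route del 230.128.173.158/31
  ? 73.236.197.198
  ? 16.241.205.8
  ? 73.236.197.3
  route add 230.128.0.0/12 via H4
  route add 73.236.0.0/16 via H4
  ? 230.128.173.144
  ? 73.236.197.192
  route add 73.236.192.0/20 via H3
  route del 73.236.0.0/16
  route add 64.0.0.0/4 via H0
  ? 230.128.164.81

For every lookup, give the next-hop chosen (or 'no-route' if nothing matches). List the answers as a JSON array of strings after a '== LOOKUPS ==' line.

Apply in order:
  + 230.128.173.158/32 (H4) depth=32
  + 230.128.0.0/12 (H1) depth=12
  lookup 114.240.169.57: bits ε walk d0:- -> no-route
  + 0.0.0.0/0 (H2) depth=0
  - 0.0.0.0/0 clear@0
  lookup 230.128.173.158: bits 11100110100000001010110110011110 walk d0:-→d1:-→d2:-→d3:-→d4:-→d5:-→d6:-→d7:-→d8:-→d9:-→d10:-→d11:-→d12:H1→d13:-→d14:-→d15:-→d16:-→d17:-→d18:-→d19:-→d20:-→d21:-→d22:-→d23:-→d24:-→d25:-→d26:-→d27:-→d28:-→d29:-→d30:-→d31:-→d32:H4 -> H4
  lookup 230.128.5.144: bits 1110011010000000 walk d0:-→d1:-→d2:-→d3:-→d4:-→d5:-→d6:-→d7:-→d8:-→d9:-→d10:-→d11:-→d12:H1→d13:-→d14:-→d15:-→d16:- -> H1
  + 230.128.168.0/21 (H0) depth=21
  lookup 13.125.200.163: bits ε walk d0:- -> no-route
  + 230.128.160.0/20 (H2) depth=20
  - 230.128.173.158/32 clear@32
  lookup 230.128.160.0: bits 11100110100000001010 walk d0:-→d1:-→d2:-→d3:-→d4:-→d5:-→d6:-→d7:-→d8:-→d9:-→d10:-→d11:-→d12:H1→d13:-→d14:-→d15:-→d16:-→d17:-→d18:-→d19:-→d20:H2 -> H2
  + 0.0.0.0/0 (H4) depth=0
  - 230.128.168.0/21 clear@21
  lookup 230.128.102.188: bits 1110011010000000 walk d0:H4→d1:-→d2:-→d3:-→d4:-→d5:-→d6:-→d7:-→d8:-→d9:-→d10:-→d11:-→d12:H1→d13:-→d14:-→d15:-→d16:- -> H1
  lookup 230.128.0.0: bits 1110011010000000 walk d0:H4→d1:-→d2:-→d3:-→d4:-→d5:-→d6:-→d7:-→d8:-→d9:-→d10:-→d11:-→d12:H1→d13:-→d14:-→d15:-→d16:- -> H1
  + 73.236.197.192/28 (H0) depth=28
  + 73.0.0.0/8 (H4) depth=8
  lookup 73.28.193.30: bits 01001001 walk d0:H4→d1:-→d2:-→d3:-→d4:-→d5:-→d6:-→d7:-→d8:H4 -> H4
  - 230.128.160.0/20 clear@20
  + 230.128.160.0/20 (H1) depth=20
  lookup 79.97.176.67: bits 01001 walk d0:H4→d1:-→d2:-→d3:-→d4:-→d5:- -> H4
  lookup 230.128.160.2: bits 11100110100000001010 walk d0:H4→d1:-→d2:-→d3:-→d4:-→d5:-→d6:-→d7:-→d8:-→d9:-→d10:-→d11:-→d12:H1→d13:-→d14:-→d15:-→d16:-→d17:-→d18:-→d19:-→d20:H1 -> H1
  + 230.128.173.144/28 (H3) depth=28
  + 73.236.197.0/24 (H2) depth=24
  + 230.128.173.158/31 (H3) depth=31
  - 230.128.173.158/31 clear@31
  lookup 73.236.197.198: bits 0100100111101100110001011100 walk d0:H4→d1:-→d2:-→d3:-→d4:-→d5:-→d6:-→d7:-→d8:H4→d9:-→d10:-→d11:-→d12:-→d13:-→d14:-→d15:-→d16:-→d17:-→d18:-→d19:-→d20:-→d21:-→d22:-→d23:-→d24:H2→d25:-→d26:-→d27:-→d28:H0 -> H0
  lookup 16.241.205.8: bits 0 walk d0:H4→d1:- -> H4
  lookup 73.236.197.3: bits 010010011110110011000101 walk d0:H4→d1:-→d2:-→d3:-→d4:-→d5:-→d6:-→d7:-→d8:H4→d9:-→d10:-→d11:-→d12:-→d13:-→d14:-→d15:-→d16:-→d17:-→d18:-→d19:-→d20:-→d21:-→d22:-→d23:-→d24:H2 -> H2
  + 230.128.0.0/12 (H4) depth=12
  + 73.236.0.0/16 (H4) depth=16
  lookup 230.128.173.144: bits 1110011010000000101011011001 walk d0:H4→d1:-→d2:-→d3:-→d4:-→d5:-→d6:-→d7:-→d8:-→d9:-→d10:-→d11:-→d12:H4→d13:-→d14:-→d15:-→d16:-→d17:-→d18:-→d19:-→d20:H1→d21:-→d22:-→d23:-→d24:-→d25:-→d26:-→d27:-→d28:H3 -> H3
  lookup 73.236.197.192: bits 0100100111101100110001011100 walk d0:H4→d1:-→d2:-→d3:-→d4:-→d5:-→d6:-→d7:-→d8:H4→d9:-→d10:-→d11:-→d12:-→d13:-→d14:-→d15:-→d16:H4→d17:-→d18:-→d19:-→d20:-→d21:-→d22:-→d23:-→d24:H2→d25:-→d26:-→d27:-→d28:H0 -> H0
  + 73.236.192.0/20 (H3) depth=20
  - 73.236.0.0/16 clear@16
  + 64.0.0.0/4 (H0) depth=4
  lookup 230.128.164.81: bits 11100110100000001010 walk d0:H4→d1:-→d2:-→d3:-→d4:-→d5:-→d6:-→d7:-→d8:-→d9:-→d10:-→d11:-→d12:H4→d13:-→d14:-→d15:-→d16:-→d17:-→d18:-→d19:-→d20:H1 -> H1

== LOOKUPS ==
["no-route","H4","H1","no-route","H2","H1","H1","H4","H4","H1","H0","H4","H2","H3","H0","H1"]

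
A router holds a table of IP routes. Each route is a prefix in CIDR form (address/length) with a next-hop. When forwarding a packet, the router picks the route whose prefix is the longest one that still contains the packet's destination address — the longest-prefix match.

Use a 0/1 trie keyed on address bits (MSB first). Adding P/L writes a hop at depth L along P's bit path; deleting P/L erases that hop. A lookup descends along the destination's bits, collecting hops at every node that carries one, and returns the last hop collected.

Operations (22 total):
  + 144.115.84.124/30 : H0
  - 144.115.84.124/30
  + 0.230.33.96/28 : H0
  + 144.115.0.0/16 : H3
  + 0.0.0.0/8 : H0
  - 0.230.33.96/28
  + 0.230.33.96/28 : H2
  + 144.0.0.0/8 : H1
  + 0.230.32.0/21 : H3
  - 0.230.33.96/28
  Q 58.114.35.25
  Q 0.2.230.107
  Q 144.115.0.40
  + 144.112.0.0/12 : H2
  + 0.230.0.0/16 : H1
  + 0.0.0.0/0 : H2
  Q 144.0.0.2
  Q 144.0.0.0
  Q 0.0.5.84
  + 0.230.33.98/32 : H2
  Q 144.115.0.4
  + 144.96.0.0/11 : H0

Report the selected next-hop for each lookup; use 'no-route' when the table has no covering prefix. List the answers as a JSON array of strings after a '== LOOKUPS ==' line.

Trace:
  add 144.115.84.124/30 -> H0 at depth 30
  del 144.115.84.124/30 (clear depth 30)
  add 0.230.33.96/28 -> H0 at depth 28
  add 144.115.0.0/16 -> H3 at depth 16
  add 0.0.0.0/8 -> H0 at depth 8
  del 0.230.33.96/28 (clear depth 28)
  add 0.230.33.96/28 -> H2 at depth 28
  add 144.0.0.0/8 -> H1 at depth 8
  add 0.230.32.0/21 -> H3 at depth 21
  del 0.230.33.96/28 (clear depth 28)
  lookup 58.114.35.25: bits 00 walk d0:-→d1:-→d2:- -> no-route
  lookup 0.2.230.107: bits 00000000 walk d0:-→d1:-→d2:-→d3:-→d4:-→d5:-→d6:-→d7:-→d8:H0 -> H0
  lookup 144.115.0.40: bits 10010000011100110 walk d0:-→d1:-→d2:-→d3:-→d4:-→d5:-→d6:-→d7:-→d8:H1→d9:-→d10:-→d11:-→d12:-→d13:-→d14:-→d15:-→d16:H3→d17:- -> H3
  add 144.112.0.0/12 -> H2 at depth 12
  add 0.230.0.0/16 -> H1 at depth 16
  add 0.0.0.0/0 -> H2 at depth 0
  lookup 144.0.0.2: bits 100100000 walk d0:H2→d1:-→d2:-→d3:-→d4:-→d5:-→d6:-→d7:-→d8:H1→d9:- -> H1
  lookup 144.0.0.0: bits 100100000 walk d0:H2→d1:-→d2:-→d3:-→d4:-→d5:-→d6:-→d7:-→d8:H1→d9:- -> H1
  lookup 0.0.5.84: bits 00000000 walk d0:H2→d1:-→d2:-→d3:-→d4:-→d5:-→d6:-→d7:-→d8:H0 -> H0
  add 0.230.33.98/32 -> H2 at depth 32
  lookup 144.115.0.4: bits 10010000011100110 walk d0:H2→d1:-→d2:-→d3:-→d4:-→d5:-→d6:-→d7:-→d8:H1→d9:-→d10:-→d11:-→d12:H2→d13:-→d14:-→d15:-→d16:H3→d17:- -> H3
  add 144.96.0.0/11 -> H0 at depth 11

== LOOKUPS ==
["no-route","H0","H3","H1","H1","H0","H3"]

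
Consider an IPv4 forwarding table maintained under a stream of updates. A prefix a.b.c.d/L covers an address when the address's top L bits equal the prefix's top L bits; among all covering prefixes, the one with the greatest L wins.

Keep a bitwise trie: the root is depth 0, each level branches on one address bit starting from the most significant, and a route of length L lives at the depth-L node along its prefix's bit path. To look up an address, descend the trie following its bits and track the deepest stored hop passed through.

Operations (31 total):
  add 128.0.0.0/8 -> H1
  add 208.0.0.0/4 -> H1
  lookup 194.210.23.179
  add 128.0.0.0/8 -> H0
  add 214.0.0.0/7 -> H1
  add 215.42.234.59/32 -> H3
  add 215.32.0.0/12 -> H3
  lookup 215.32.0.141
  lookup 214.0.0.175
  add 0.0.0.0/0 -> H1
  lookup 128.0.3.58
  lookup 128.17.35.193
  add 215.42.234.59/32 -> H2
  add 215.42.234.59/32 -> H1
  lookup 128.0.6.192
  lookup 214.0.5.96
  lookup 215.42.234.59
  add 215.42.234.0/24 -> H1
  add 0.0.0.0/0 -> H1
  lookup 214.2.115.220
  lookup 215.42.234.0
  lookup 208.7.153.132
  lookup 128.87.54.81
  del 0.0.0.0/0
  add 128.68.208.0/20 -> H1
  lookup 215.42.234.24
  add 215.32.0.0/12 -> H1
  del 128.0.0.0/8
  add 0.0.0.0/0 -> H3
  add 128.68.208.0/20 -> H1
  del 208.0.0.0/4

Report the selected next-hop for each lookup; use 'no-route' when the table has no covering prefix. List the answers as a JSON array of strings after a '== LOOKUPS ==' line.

Process each operation:
  add 128.0.0.0/8 -> H1 at depth 8
  add 208.0.0.0/4 -> H1 at depth 4
  ? 194.210.23.179  path d0:-→d1:-→d2:-→d3:-  best=no-route
  add 128.0.0.0/8 -> H0 at depth 8
  add 214.0.0.0/7 -> H1 at depth 7
  add 215.42.234.59/32 -> H3 at depth 32
  add 215.32.0.0/12 -> H3 at depth 12
  ? 215.32.0.141  path d0:-→d1:-→d2:-→d3:-→d4:H1→d5:-→d6:-→d7:H1→d8:-→d9:-→d10:-→d11:-→d12:H3  best=H3
  ? 214.0.0.175  path d0:-→d1:-→d2:-→d3:-→d4:H1→d5:-→d6:-→d7:H1  best=H1
  add 0.0.0.0/0 -> H1 at depth 0
  ? 128.0.3.58  path d0:H1→d1:-→d2:-→d3:-→d4:-→d5:-→d6:-→d7:-→d8:H0  best=H0
  ? 128.17.35.193  path d0:H1→d1:-→d2:-→d3:-→d4:-→d5:-→d6:-→d7:-→d8:H0  best=H0
  add 215.42.234.59/32 -> H2 at depth 32
  add 215.42.234.59/32 -> H1 at depth 32
  ? 128.0.6.192  path d0:H1→d1:-→d2:-→d3:-→d4:-→d5:-→d6:-→d7:-→d8:H0  best=H0
  ? 214.0.5.96  path d0:H1→d1:-→d2:-→d3:-→d4:H1→d5:-→d6:-→d7:H1  best=H1
  ? 215.42.234.59  path d0:H1→d1:-→d2:-→d3:-→d4:H1→d5:-→d6:-→d7:H1→d8:-→d9:-→d10:-→d11:-→d12:H3→d13:-→d14:-→d15:-→d16:-→d17:-→d18:-→d19:-→d20:-→d21:-→d22:-→d23:-→d24:-→d25:-→d26:-→d27:-→d28:-→d29:-→d30:-→d31:-→d32:H1  best=H1
  add 215.42.234.0/24 -> H1 at depth 24
  add 0.0.0.0/0 -> H1 at depth 0
  ? 214.2.115.220  path d0:H1→d1:-→d2:-→d3:-→d4:H1→d5:-→d6:-→d7:H1  best=H1
  ? 215.42.234.0  path d0:H1→d1:-→d2:-→d3:-→d4:H1→d5:-→d6:-→d7:H1→d8:-→d9:-→d10:-→d11:-→d12:H3→d13:-→d14:-→d15:-→d16:-→d17:-→d18:-→d19:-→d20:-→d21:-→d22:-→d23:-→d24:H1→d25:-→d26:-  best=H1
  ? 208.7.153.132  path d0:H1→d1:-→d2:-→d3:-→d4:H1→d5:-  best=H1
  ? 128.87.54.81  path d0:H1→d1:-→d2:-→d3:-→d4:-→d5:-→d6:-→d7:-→d8:H0  best=H0
  del 0.0.0.0/0 (clear depth 0)
  add 128.68.208.0/20 -> H1 at depth 20
  ? 215.42.234.24  path d0:-→d1:-→d2:-→d3:-→d4:H1→d5:-→d6:-→d7:H1→d8:-→d9:-→d10:-→d11:-→d12:H3→d13:-→d14:-→d15:-→d16:-→d17:-→d18:-→d19:-→d20:-→d21:-→d22:-→d23:-→d24:H1→d25:-→d26:-  best=H1
  add 215.32.0.0/12 -> H1 at depth 12
  del 128.0.0.0/8 (clear depth 8)
  add 0.0.0.0/0 -> H3 at depth 0
  add 128.68.208.0/20 -> H1 at depth 20
  del 208.0.0.0/4 (clear depth 4)

== LOOKUPS ==
["no-route","H3","H1","H0","H0","H0","H1","H1","H1","H1","H1","H0","H1"]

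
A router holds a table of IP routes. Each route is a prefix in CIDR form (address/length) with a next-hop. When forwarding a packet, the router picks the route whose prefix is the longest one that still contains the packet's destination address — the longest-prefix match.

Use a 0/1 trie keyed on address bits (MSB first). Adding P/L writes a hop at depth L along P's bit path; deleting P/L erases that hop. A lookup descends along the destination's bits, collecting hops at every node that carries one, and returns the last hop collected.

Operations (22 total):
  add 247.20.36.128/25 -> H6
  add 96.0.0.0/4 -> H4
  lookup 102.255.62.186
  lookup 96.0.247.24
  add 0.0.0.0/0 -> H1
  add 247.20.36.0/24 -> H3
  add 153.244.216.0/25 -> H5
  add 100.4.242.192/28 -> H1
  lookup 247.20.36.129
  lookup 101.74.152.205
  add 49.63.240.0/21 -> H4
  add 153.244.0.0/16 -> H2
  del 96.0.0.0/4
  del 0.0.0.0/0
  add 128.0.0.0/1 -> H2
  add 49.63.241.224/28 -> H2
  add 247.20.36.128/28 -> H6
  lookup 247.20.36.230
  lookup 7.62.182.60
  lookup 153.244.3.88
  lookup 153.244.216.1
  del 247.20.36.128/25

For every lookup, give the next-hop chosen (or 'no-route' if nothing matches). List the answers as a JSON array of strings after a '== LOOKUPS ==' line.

Process each operation:
  + 247.20.36.128/25 (H6) depth=25
  + 96.0.0.0/4 (H4) depth=4
  ? 102.255.62.186  path d0:-→d1:-→d2:-→d3:-→d4:H4  best=H4
  ? 96.0.247.24  path d0:-→d1:-→d2:-→d3:-→d4:H4  best=H4
  + 0.0.0.0/0 (H1) depth=0
  + 247.20.36.0/24 (H3) depth=24
  + 153.244.216.0/25 (H5) depth=25
  + 100.4.242.192/28 (H1) depth=28
  ? 247.20.36.129  path d0:H1→d1:-→d2:-→d3:-→d4:-→d5:-→d6:-→d7:-→d8:-→d9:-→d10:-→d11:-→d12:-→d13:-→d14:-→d15:-→d16:-→d17:-→d18:-→d19:-→d20:-→d21:-→d22:-→d23:-→d24:H3→d25:H6  best=H6
  ? 101.74.152.205  path d0:H1→d1:-→d2:-→d3:-→d4:H4→d5:-→d6:-→d7:-  best=H4
  + 49.63.240.0/21 (H4) depth=21
  + 153.244.0.0/16 (H2) depth=16
  del 96.0.0.0/4 (clear depth 4)
  del 0.0.0.0/0 (clear depth 0)
  + 128.0.0.0/1 (H2) depth=1
  + 49.63.241.224/28 (H2) depth=28
  + 247.20.36.128/28 (H6) depth=28
  ? 247.20.36.230  path d0:-→d1:H2→d2:-→d3:-→d4:-→d5:-→d6:-→d7:-→d8:-→d9:-→d10:-→d11:-→d12:-→d13:-→d14:-→d15:-→d16:-→d17:-→d18:-→d19:-→d20:-→d21:-→d22:-→d23:-→d24:H3→d25:H6  best=H6
  ? 7.62.182.60  path d0:-→d1:-→d2:-  best=no-route
  ? 153.244.3.88  path d0:-→d1:H2→d2:-→d3:-→d4:-→d5:-→d6:-→d7:-→d8:-→d9:-→d10:-→d11:-→d12:-→d13:-→d14:-→d15:-→d16:H2  best=H2
  ? 153.244.216.1  path d0:-→d1:H2→d2:-→d3:-→d4:-→d5:-→d6:-→d7:-→d8:-→d9:-→d10:-→d11:-→d12:-→d13:-→d14:-→d15:-→d16:H2→d17:-→d18:-→d19:-→d20:-→d21:-→d22:-→d23:-→d24:-→d25:H5  best=H5
  del 247.20.36.128/25 (clear depth 25)

== LOOKUPS ==
["H4","H4","H6","H4","H6","no-route","H2","H5"]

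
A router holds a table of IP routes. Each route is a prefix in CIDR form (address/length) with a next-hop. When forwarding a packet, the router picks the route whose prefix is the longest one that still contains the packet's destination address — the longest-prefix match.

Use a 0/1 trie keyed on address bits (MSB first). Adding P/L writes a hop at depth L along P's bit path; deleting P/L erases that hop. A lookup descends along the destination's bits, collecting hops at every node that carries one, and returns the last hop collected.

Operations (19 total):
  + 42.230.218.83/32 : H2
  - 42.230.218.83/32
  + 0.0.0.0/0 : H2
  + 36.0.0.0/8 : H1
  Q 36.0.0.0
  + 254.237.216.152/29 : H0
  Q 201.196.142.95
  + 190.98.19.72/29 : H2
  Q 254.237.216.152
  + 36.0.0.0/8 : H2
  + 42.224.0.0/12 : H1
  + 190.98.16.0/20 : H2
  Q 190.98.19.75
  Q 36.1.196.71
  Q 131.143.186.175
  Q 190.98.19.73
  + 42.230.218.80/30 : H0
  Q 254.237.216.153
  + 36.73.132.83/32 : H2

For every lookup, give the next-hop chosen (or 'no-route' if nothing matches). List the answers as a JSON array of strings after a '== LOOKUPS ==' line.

Process each operation:
  add 42.230.218.83/32 -> H2 at depth 32
  del 42.230.218.83/32 (clear depth 32)
  add 0.0.0.0/0 -> H2 at depth 0
  add 36.0.0.0/8 -> H1 at depth 8
  Q 36.0.0.0: descend 00100100 ; hops seen [H2,H1] ; pick H1
  add 254.237.216.152/29 -> H0 at depth 29
  Q 201.196.142.95: descend 11 ; hops seen [H2] ; pick H2
  add 190.98.19.72/29 -> H2 at depth 29
  Q 254.237.216.152: descend 11111110111011011101100010011 ; hops seen [H2,H0] ; pick H0
  add 36.0.0.0/8 -> H2 at depth 8
  add 42.224.0.0/12 -> H1 at depth 12
  add 190.98.16.0/20 -> H2 at depth 20
  Q 190.98.19.75: descend 10111110011000100001001101001 ; hops seen [H2,H2,H2] ; pick H2
  Q 36.1.196.71: descend 00100100 ; hops seen [H2,H2] ; pick H2
  Q 131.143.186.175: descend 10 ; hops seen [H2] ; pick H2
  Q 190.98.19.73: descend 10111110011000100001001101001 ; hops seen [H2,H2,H2] ; pick H2
  add 42.230.218.80/30 -> H0 at depth 30
  Q 254.237.216.153: descend 11111110111011011101100010011 ; hops seen [H2,H0] ; pick H0
  add 36.73.132.83/32 -> H2 at depth 32

== LOOKUPS ==
["H1","H2","H0","H2","H2","H2","H2","H0"]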